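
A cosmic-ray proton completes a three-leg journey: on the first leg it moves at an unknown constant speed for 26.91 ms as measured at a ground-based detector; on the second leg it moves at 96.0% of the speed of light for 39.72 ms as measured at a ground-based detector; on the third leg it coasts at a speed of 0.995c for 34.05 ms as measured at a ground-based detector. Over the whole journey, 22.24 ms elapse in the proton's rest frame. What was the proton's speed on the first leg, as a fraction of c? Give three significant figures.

β = 0.958

Leg 1: speed unknown; τ_1 = 26.91/γ_1.
Leg 2: β = 0.960; γ = 1/√(1 − 0.960²) = 1/√0.07840 = 3.571; τ_2 = 39.72/3.571 = 11.12 ms.
Leg 3: γ = 1/√(1 − 0.995²) = 1/√0.009975 = 10.01; τ_3 = 34.05/10.01 = 3.401 ms.
Total proper time: τ_1 + 11.12 + 3.401 = 22.24, so τ_1 = 22.24 − 14.52 = 7.718 ms.
γ_1 = 26.91/7.718 = 3.487; β = √(1 − 1/γ²) = √0.9177.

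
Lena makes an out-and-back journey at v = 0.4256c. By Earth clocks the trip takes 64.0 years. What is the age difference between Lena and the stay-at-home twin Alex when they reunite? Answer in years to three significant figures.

Δt − τ = 6.09 years

γ = 1/√(1 − 0.4256²) = 1/√0.8189 = 1.105
Lena's elapsed proper time: τ = 64.0/1.105 = 57.91 years.
Age gap = Δt − τ = 64.0 − 57.91 years.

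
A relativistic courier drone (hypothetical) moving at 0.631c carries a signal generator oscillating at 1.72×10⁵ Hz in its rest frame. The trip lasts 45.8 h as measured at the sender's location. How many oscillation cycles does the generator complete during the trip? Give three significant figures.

γ = 1/√(1 − 0.631²) = 1/√0.6018 = 1.289
The oscillator's own cycle count is N = f × τ where τ is the proper time aboard the drone. τ = Δt/γ = 45.8/1.289 = 35.53 h = 1.279×10⁵ s.
N = 1.72×10⁵ × 1.279×10⁵ = 2.200×10¹⁰.

N = 2.20×10¹⁰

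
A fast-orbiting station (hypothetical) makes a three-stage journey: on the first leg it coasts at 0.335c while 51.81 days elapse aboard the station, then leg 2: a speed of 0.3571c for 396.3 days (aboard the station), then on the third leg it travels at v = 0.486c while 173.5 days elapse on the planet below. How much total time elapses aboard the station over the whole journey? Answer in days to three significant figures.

τ = 600 days

Leg 1: 51.81 days is already measured aboard the station.
Leg 2: 396.3 days is already measured aboard the station.
Leg 3: γ = 1/√(1 − 0.486²) = 1/√0.7638 = 1.144; τ_3 = 173.5/1.144 = 151.6 days.
Total: 51.81 + 396.3 + 151.6 days.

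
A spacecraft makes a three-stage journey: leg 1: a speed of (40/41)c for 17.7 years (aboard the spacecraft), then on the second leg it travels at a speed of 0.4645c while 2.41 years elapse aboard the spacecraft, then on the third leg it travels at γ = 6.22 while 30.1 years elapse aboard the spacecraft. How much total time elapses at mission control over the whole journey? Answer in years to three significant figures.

Δt = 271 years

Leg 1: γ = 1/√(1 − (40/41)²) = 41/9 ≈ 4.556; Δt_1 = 4.556 × 17.7 = 80.63 years.
Leg 2: γ = 1/√(1 − 0.4645²) = 1/√0.7842 = 1.129; Δt_2 = 1.129 × 2.41 = 2.721 years.
Leg 3: γ = 6.22; Δt_3 = 6.220 × 30.1 = 187.2 years.
Total: 80.63 + 2.721 + 187.2 years.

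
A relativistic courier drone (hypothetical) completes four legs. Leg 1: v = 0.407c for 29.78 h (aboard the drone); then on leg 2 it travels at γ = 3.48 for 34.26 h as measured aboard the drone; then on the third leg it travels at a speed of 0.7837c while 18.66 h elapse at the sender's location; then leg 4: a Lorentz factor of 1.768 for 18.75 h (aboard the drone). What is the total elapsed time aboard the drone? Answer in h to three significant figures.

Leg 1: 29.78 h is already measured aboard the drone.
Leg 2: 34.26 h is already measured aboard the drone.
Leg 3: γ = 1/√(1 − 0.7837²) = 1/√0.3858 = 1.610; τ_3 = 18.66/1.610 = 11.59 h.
Leg 4: 18.75 h is already measured aboard the drone.
Total: 29.78 + 34.26 + 11.59 + 18.75 h.

τ = 94.4 h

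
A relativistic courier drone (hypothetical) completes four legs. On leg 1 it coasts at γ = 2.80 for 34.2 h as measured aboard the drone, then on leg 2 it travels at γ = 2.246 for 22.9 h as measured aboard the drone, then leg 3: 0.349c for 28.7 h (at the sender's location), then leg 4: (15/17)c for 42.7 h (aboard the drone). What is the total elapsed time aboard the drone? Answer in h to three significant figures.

τ = 127 h

Leg 1: 34.2 h is already measured aboard the drone.
Leg 2: 22.9 h is already measured aboard the drone.
Leg 3: γ = 1/√(1 − 0.349²) = 1/√0.8782 = 1.067; τ_3 = 28.7/1.067 = 26.90 h.
Leg 4: 42.7 h is already measured aboard the drone.
Total: 34.20 + 22.90 + 26.90 + 42.70 h.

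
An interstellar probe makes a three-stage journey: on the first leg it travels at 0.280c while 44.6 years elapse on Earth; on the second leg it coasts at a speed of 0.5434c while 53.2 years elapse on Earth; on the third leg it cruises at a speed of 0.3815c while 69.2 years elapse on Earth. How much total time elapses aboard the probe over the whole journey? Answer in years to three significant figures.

Leg 1: γ = 1/√(1 − 0.280²) = 25/24 ≈ 1.042; τ_1 = 44.6/1.042 = 42.82 years.
Leg 2: γ = 1/√(1 − 0.5434²) = 1/√0.7047 = 1.191; τ_2 = 53.2/1.191 = 44.66 years.
Leg 3: γ = 1/√(1 − 0.3815²) = 1/√0.8545 = 1.082; τ_3 = 69.2/1.082 = 63.97 years.
Total: 42.82 + 44.66 + 63.97 years.

τ = 151 years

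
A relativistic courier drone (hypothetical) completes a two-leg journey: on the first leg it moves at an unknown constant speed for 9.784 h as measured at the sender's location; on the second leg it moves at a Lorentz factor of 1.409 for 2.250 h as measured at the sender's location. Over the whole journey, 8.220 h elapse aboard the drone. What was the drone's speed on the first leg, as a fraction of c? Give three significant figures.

Leg 1: speed unknown; τ_1 = 9.784/γ_1.
Leg 2: γ = 1.409; τ_2 = 2.250/1.409 = 1.597 h.
Total proper time: τ_1 + 1.597 = 8.220, so τ_1 = 8.220 − 1.597 = 6.623 h.
γ_1 = 9.784/6.623 = 1.477; β = √(1 − 1/γ²) = √0.5418.

β = 0.736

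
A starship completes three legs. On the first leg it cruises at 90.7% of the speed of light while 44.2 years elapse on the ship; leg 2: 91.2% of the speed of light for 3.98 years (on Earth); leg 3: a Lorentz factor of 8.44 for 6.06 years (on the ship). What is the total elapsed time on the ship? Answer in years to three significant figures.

τ = 51.9 years

Leg 1: 44.2 years is already measured on the ship.
Leg 2: β = 0.912; γ = 1/√(1 − 0.912²) = 1/√0.1683 = 2.438; τ_2 = 3.98/2.438 = 1.633 years.
Leg 3: 6.06 years is already measured on the ship.
Total: 44.20 + 1.633 + 6.060 years.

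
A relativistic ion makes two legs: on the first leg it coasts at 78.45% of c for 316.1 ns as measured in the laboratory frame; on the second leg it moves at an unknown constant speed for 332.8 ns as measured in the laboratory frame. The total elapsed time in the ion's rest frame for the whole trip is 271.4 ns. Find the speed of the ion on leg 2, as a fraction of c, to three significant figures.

β = 0.974

Leg 1: β = 0.7845; γ = 1/√(1 − 0.7845²) = 1/√0.3846 = 1.613; τ_1 = 316.1/1.613 = 196.0 ns.
Leg 2: speed unknown; τ_2 = 332.8/γ_2.
Total proper time: 196.0 + τ_2 = 271.4, so τ_2 = 271.4 − 196.0 = 75.38 ns.
γ_2 = 332.8/75.38 = 4.415; β = √(1 − 1/γ²) = √0.9487.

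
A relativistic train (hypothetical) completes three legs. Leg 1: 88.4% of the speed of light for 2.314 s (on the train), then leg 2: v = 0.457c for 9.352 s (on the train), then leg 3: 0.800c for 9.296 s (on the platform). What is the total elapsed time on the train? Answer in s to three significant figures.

Leg 1: 2.314 s is already measured on the train.
Leg 2: 9.352 s is already measured on the train.
Leg 3: γ = 1/√(1 − 0.800²) = 5/3 ≈ 1.667; τ_3 = 9.296/1.667 = 5.578 s.
Total: 2.314 + 9.352 + 5.578 s.

τ = 17.2 s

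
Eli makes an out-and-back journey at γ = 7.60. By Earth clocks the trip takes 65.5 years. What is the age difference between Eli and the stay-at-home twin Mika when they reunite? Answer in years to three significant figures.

γ = 7.60
Eli's elapsed proper time: τ = 65.5/7.600 = 8.618 years.
Age gap = Δt − τ = 65.5 − 8.618 years.

Δt − τ = 56.9 years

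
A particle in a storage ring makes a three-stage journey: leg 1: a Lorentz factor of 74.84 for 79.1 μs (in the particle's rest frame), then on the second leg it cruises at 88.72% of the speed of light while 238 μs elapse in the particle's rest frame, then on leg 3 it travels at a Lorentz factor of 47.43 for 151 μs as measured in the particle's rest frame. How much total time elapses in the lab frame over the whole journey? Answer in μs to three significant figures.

Leg 1: γ = 74.84; Δt_1 = 74.84 × 79.1 = 5920 μs.
Leg 2: β = 0.8872; γ = 1/√(1 − 0.8872²) = 1/√0.2129 = 2.167; Δt_2 = 2.167 × 238 = 515.8 μs.
Leg 3: γ = 47.43; Δt_3 = 47.43 × 151 = 7162 μs.
Total: 5920 + 515.8 + 7162 μs.

Δt = 1.36×10⁴ μs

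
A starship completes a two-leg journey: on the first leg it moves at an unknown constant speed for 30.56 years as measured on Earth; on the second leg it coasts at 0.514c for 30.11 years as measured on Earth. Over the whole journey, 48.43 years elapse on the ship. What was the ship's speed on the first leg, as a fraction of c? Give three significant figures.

β = 0.673

Leg 1: speed unknown; τ_1 = 30.56/γ_1.
Leg 2: γ = 1/√(1 − 0.514²) = 1/√0.7358 = 1.166; τ_2 = 30.11/1.166 = 25.83 years.
Total proper time: τ_1 + 25.83 = 48.43, so τ_1 = 48.43 − 25.83 = 22.60 years.
γ_1 = 30.56/22.60 = 1.352; β = √(1 − 1/γ²) = √0.4530.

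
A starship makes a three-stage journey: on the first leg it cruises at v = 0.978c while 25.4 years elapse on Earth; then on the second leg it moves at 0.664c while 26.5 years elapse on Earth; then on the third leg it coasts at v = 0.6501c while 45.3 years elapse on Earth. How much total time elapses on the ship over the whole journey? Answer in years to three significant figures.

Leg 1: γ = 1/√(1 − 0.978²) = 1/√0.04352 = 4.794; τ_1 = 25.4/4.794 = 5.299 years.
Leg 2: γ = 1/√(1 − 0.664²) = 1/√0.5591 = 1.337; τ_2 = 26.5/1.337 = 19.81 years.
Leg 3: γ = 1/√(1 − 0.6501²) = 1/√0.5774 = 1.316; τ_3 = 45.3/1.316 = 34.42 years.
Total: 5.299 + 19.81 + 34.42 years.

τ = 59.5 years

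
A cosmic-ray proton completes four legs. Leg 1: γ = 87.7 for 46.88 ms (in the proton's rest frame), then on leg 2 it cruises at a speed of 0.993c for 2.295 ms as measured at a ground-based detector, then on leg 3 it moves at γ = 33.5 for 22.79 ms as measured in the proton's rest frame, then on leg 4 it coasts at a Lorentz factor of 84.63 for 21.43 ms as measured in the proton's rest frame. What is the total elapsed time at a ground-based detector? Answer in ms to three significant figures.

Leg 1: γ = 87.7; Δt_1 = 87.70 × 46.88 = 4111 ms.
Leg 2: 2.295 ms is already measured at a ground-based detector.
Leg 3: γ = 33.5; Δt_3 = 33.50 × 22.79 = 763.5 ms.
Leg 4: γ = 84.63; Δt_4 = 84.63 × 21.43 = 1814 ms.
Total: 4111 + 2.295 + 763.5 + 1814 ms.

Δt = 6690 ms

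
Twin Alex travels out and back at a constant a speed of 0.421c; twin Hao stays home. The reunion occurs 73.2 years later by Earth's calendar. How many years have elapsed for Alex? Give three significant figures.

γ = 1/√(1 − 0.421²) = 1/√0.8228 = 1.102
Alex's clock measures proper time along the trip: τ = Δt/γ = 73.2/1.102 years.

τ = 66.4 years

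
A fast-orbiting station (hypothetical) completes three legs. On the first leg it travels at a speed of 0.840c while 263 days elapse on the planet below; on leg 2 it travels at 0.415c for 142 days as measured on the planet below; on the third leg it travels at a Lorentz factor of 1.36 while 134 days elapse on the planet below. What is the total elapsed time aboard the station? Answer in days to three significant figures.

Leg 1: γ = 1/√(1 − 0.840²) = 1/√0.2944 = 1.843; τ_1 = 263/1.843 = 142.7 days.
Leg 2: γ = 1/√(1 − 0.415²) = 1/√0.8278 = 1.099; τ_2 = 142/1.099 = 129.2 days.
Leg 3: γ = 1.36; τ_3 = 134/1.360 = 98.53 days.
Total: 142.7 + 129.2 + 98.53 days.

τ = 370 days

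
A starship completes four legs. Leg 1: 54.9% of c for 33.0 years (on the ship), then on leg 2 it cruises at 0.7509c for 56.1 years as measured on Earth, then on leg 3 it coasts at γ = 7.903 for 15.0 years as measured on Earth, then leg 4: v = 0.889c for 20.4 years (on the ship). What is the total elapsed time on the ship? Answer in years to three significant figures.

τ = 92.3 years

Leg 1: 33.0 years is already measured on the ship.
Leg 2: γ = 1/√(1 − 0.7509²) = 1/√0.4361 = 1.514; τ_2 = 56.1/1.514 = 37.05 years.
Leg 3: γ = 7.903; τ_3 = 15.0/7.903 = 1.898 years.
Leg 4: 20.4 years is already measured on the ship.
Total: 33.00 + 37.05 + 1.898 + 20.40 years.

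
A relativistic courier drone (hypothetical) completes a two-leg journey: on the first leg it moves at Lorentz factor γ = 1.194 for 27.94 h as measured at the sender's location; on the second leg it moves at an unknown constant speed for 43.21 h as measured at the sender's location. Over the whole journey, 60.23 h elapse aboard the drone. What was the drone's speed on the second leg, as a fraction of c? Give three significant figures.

Leg 1: γ = 1.194; τ_1 = 27.94/1.194 = 23.40 h.
Leg 2: speed unknown; τ_2 = 43.21/γ_2.
Total proper time: 23.40 + τ_2 = 60.23, so τ_2 = 60.23 − 23.40 = 36.83 h.
γ_2 = 43.21/36.83 = 1.173; β = √(1 − 1/γ²) = √0.2735.

β = 0.523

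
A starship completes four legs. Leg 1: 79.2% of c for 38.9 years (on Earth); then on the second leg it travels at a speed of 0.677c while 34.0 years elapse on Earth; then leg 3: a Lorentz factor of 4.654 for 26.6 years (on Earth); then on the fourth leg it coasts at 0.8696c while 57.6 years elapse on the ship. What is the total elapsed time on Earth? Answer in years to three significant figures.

Δt = 216 years

Leg 1: 38.9 years is already measured on Earth.
Leg 2: 34.0 years is already measured on Earth.
Leg 3: 26.6 years is already measured on Earth.
Leg 4: γ = 1/√(1 − 0.8696²) = 1/√0.2438 = 2.025; Δt_4 = 2.025 × 57.6 = 116.7 years.
Total: 38.90 + 34.00 + 26.60 + 116.7 years.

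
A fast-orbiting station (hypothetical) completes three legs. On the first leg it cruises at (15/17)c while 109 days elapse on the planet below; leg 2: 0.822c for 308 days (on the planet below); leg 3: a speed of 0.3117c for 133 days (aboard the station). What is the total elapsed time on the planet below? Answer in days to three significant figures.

Leg 1: 109 days is already measured on the planet below.
Leg 2: 308 days is already measured on the planet below.
Leg 3: γ = 1/√(1 − 0.3117²) = 1/√0.9028 = 1.052; Δt_3 = 1.052 × 133 = 140.0 days.
Total: 109.0 + 308.0 + 140.0 days.

Δt = 557 days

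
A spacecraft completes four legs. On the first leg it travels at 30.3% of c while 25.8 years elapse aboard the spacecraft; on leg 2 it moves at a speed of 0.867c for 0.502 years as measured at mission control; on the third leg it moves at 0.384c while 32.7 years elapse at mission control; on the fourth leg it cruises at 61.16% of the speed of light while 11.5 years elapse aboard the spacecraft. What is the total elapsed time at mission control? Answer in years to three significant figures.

Leg 1: β = 0.303; γ = 1/√(1 − 0.303²) = 1/√0.9082 = 1.049; Δt_1 = 1.049 × 25.8 = 27.07 years.
Leg 2: 0.502 years is already measured at mission control.
Leg 3: 32.7 years is already measured at mission control.
Leg 4: β = 0.6116; γ = 1/√(1 − 0.6116²) = 1/√0.6259 = 1.264; Δt_4 = 1.264 × 11.5 = 14.54 years.
Total: 27.07 + 0.5020 + 32.70 + 14.54 years.

Δt = 74.8 years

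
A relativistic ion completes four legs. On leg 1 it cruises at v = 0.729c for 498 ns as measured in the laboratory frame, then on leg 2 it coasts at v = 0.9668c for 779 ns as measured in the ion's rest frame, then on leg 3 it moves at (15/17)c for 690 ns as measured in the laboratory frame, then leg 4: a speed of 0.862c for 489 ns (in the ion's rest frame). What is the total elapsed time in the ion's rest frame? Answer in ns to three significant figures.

Leg 1: γ = 1/√(1 − 0.729²) = 1/√0.4686 = 1.461; τ_1 = 498/1.461 = 340.9 ns.
Leg 2: 779 ns is already measured in the ion's rest frame.
Leg 3: γ = 1/√(1 − (15/17)²) = 17/8 = 2.125; τ_3 = 690/2.125 = 324.7 ns.
Leg 4: 489 ns is already measured in the ion's rest frame.
Total: 340.9 + 779.0 + 324.7 + 489.0 ns.

τ = 1930 ns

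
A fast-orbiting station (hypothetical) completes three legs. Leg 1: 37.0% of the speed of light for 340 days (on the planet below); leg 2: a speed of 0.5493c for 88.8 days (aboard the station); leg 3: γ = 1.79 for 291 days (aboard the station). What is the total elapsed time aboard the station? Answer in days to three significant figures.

Leg 1: β = 0.370; γ = 1/√(1 − 0.370²) = 1/√0.8631 = 1.076; τ_1 = 340/1.076 = 315.9 days.
Leg 2: 88.8 days is already measured aboard the station.
Leg 3: 291 days is already measured aboard the station.
Total: 315.9 + 88.80 + 291.0 days.

τ = 696 days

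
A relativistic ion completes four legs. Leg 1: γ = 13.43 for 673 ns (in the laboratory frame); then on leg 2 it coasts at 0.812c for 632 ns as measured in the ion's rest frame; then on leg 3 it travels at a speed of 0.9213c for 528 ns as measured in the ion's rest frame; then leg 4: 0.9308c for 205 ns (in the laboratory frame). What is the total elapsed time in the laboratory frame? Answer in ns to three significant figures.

Leg 1: 673 ns is already measured in the laboratory frame.
Leg 2: γ = 1/√(1 − 0.812²) = 1/√0.3407 = 1.713; Δt_2 = 1.713 × 632 = 1083 ns.
Leg 3: γ = 1/√(1 − 0.9213²) = 1/√0.1512 = 2.572; Δt_3 = 2.572 × 528 = 1358 ns.
Leg 4: 205 ns is already measured in the laboratory frame.
Total: 673.0 + 1083 + 1358 + 205.0 ns.

Δt = 3320 ns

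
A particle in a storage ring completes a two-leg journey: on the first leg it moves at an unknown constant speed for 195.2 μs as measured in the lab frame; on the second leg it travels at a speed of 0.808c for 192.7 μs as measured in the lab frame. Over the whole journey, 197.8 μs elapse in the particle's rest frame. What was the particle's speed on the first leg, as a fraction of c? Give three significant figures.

β = 0.902

Leg 1: speed unknown; τ_1 = 195.2/γ_1.
Leg 2: γ = 1/√(1 − 0.808²) = 1/√0.3471 = 1.697; τ_2 = 192.7/1.697 = 113.5 μs.
Total proper time: τ_1 + 113.5 = 197.8, so τ_1 = 197.8 − 113.5 = 84.26 μs.
γ_1 = 195.2/84.26 = 2.317; β = √(1 − 1/γ²) = √0.8136.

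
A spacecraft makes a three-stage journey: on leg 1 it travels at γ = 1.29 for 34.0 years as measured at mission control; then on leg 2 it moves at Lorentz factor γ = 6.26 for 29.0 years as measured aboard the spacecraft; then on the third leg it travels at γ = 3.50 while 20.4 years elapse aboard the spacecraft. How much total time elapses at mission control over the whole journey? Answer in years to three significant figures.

Leg 1: 34.0 years is already measured at mission control.
Leg 2: γ = 6.26; Δt_2 = 6.260 × 29.0 = 181.5 years.
Leg 3: γ = 3.50; Δt_3 = 3.500 × 20.4 = 71.40 years.
Total: 34.00 + 181.5 + 71.40 years.

Δt = 287 years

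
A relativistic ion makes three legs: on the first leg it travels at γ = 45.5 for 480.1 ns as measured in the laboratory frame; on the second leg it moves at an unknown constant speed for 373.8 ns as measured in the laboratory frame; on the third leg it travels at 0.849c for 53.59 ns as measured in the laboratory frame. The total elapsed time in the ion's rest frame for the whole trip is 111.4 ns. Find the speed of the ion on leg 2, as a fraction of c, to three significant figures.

Leg 1: γ = 45.5; τ_1 = 480.1/45.50 = 10.55 ns.
Leg 2: speed unknown; τ_2 = 373.8/γ_2.
Leg 3: γ = 1/√(1 − 0.849²) = 1/√0.2792 = 1.893; τ_3 = 53.59/1.893 = 28.32 ns.
Total proper time: 10.55 + τ_2 + 28.32 = 111.4, so τ_2 = 111.4 − 38.87 = 72.53 ns.
γ_2 = 373.8/72.53 = 5.154; β = √(1 − 1/γ²) = √0.9623.

β = 0.981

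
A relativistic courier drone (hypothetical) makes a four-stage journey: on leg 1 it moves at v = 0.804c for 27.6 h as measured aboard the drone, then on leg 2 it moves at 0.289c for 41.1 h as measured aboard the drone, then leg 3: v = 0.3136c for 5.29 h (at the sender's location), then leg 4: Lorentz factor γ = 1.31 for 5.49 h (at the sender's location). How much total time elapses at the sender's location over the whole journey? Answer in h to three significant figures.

Δt = 100 h

Leg 1: γ = 1/√(1 − 0.804²) = 1/√0.3536 = 1.682; Δt_1 = 1.682 × 27.6 = 46.42 h.
Leg 2: γ = 1/√(1 − 0.289²) = 1/√0.9165 = 1.045; Δt_2 = 1.045 × 41.1 = 42.93 h.
Leg 3: 5.29 h is already measured at the sender's location.
Leg 4: 5.49 h is already measured at the sender's location.
Total: 46.42 + 42.93 + 5.290 + 5.490 h.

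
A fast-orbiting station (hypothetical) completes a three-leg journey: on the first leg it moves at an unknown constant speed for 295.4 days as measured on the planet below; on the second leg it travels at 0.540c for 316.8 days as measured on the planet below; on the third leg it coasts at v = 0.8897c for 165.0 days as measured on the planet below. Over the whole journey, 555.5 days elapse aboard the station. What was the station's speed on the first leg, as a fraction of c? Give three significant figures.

β = 0.691

Leg 1: speed unknown; τ_1 = 295.4/γ_1.
Leg 2: γ = 1/√(1 − 0.540²) = 1/√0.7084 = 1.188; τ_2 = 316.8/1.188 = 266.6 days.
Leg 3: γ = 1/√(1 − 0.8897²) = 1/√0.2084 = 2.190; τ_3 = 165.0/2.190 = 75.33 days.
Total proper time: τ_1 + 266.6 + 75.33 = 555.5, so τ_1 = 555.5 − 342.0 = 213.5 days.
γ_1 = 295.4/213.5 = 1.383; β = √(1 − 1/γ²) = √0.4775.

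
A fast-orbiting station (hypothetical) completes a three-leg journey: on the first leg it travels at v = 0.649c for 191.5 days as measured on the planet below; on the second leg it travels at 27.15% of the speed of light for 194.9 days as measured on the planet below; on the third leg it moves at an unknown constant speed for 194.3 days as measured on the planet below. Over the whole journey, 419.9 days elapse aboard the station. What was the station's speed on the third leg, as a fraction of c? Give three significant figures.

β = 0.895

Leg 1: γ = 1/√(1 − 0.649²) = 1/√0.5788 = 1.314; τ_1 = 191.5/1.314 = 145.7 days.
Leg 2: β = 0.2715; γ = 1/√(1 − 0.2715²) = 1/√0.9263 = 1.039; τ_2 = 194.9/1.039 = 187.6 days.
Leg 3: speed unknown; τ_3 = 194.3/γ_3.
Total proper time: 145.7 + 187.6 + τ_3 = 419.9, so τ_3 = 419.9 − 333.3 = 86.63 days.
γ_3 = 194.3/86.63 = 2.243; β = √(1 − 1/γ²) = √0.8012.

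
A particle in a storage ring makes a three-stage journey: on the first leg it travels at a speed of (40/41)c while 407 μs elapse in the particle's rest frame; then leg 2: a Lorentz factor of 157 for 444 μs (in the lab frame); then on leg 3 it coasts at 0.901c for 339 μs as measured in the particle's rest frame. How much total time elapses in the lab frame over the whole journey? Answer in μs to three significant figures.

Δt = 3080 μs

Leg 1: γ = 1/√(1 − (40/41)²) = 41/9 ≈ 4.556; Δt_1 = 4.556 × 407 = 1854 μs.
Leg 2: 444 μs is already measured in the lab frame.
Leg 3: γ = 1/√(1 − 0.901²) = 1/√0.1882 = 2.305; Δt_3 = 2.305 × 339 = 781.4 μs.
Total: 1854 + 444.0 + 781.4 μs.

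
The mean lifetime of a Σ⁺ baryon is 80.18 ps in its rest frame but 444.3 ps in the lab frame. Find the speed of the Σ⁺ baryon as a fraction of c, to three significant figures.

β = 0.984

γ = Δt/τ₀ = 444.3/80.18 = 5.541
β = √(1 − 1/γ²) = √(1 − 0.03257) = √0.9674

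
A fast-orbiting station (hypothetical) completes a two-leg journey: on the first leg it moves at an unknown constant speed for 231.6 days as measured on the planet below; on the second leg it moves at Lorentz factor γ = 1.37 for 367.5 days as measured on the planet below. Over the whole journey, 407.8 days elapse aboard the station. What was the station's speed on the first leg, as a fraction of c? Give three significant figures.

Leg 1: speed unknown; τ_1 = 231.6/γ_1.
Leg 2: γ = 1.37; τ_2 = 367.5/1.370 = 268.2 days.
Total proper time: τ_1 + 268.2 = 407.8, so τ_1 = 407.8 − 268.2 = 139.6 days.
γ_1 = 231.6/139.6 = 1.660; β = √(1 − 1/γ²) = √0.6369.

β = 0.798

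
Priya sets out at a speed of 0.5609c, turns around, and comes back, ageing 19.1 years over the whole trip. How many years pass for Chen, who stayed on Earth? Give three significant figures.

Δt = 23.1 years

γ = 1/√(1 − 0.5609²) = 1/√0.6854 = 1.208
Earth-frame duration is the dilated interval: Δt = γτ = 1.208 × 19.1 years.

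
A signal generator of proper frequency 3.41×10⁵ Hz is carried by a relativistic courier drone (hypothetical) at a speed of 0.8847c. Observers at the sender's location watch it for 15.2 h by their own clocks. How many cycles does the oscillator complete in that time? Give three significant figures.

γ = 1/√(1 − 0.8847²) = 1/√0.2173 = 2.145
During 15.2 h of lab time, the oscillator's proper time advances by τ = Δt/γ = 15.2/2.145 = 7.086 h = 2.551×10⁴ s.
N = f × τ = 3.41×10⁵ × 2.551×10⁴ = 8.698×10⁹.

N = 8.70×10⁹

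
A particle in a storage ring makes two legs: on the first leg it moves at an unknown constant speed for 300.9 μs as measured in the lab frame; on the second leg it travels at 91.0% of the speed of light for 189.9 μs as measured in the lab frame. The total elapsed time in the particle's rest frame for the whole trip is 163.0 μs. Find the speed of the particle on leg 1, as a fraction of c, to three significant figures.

Leg 1: speed unknown; τ_1 = 300.9/γ_1.
Leg 2: β = 0.910; γ = 1/√(1 − 0.910²) = 1/√0.1719 = 2.412; τ_2 = 189.9/2.412 = 78.73 μs.
Total proper time: τ_1 + 78.73 = 163.0, so τ_1 = 163.0 − 78.73 = 84.27 μs.
γ_1 = 300.9/84.27 = 3.571; β = √(1 − 1/γ²) = √0.9216.

β = 0.960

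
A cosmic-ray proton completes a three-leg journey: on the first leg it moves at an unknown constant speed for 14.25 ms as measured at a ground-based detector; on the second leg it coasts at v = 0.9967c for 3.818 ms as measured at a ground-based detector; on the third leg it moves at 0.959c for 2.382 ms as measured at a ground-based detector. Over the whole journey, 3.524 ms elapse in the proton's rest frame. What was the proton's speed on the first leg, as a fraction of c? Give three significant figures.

β = 0.984

Leg 1: speed unknown; τ_1 = 14.25/γ_1.
Leg 2: γ = 1/√(1 − 0.9967²) = 1/√0.006589 = 12.32; τ_2 = 3.818/12.32 = 0.3099 ms.
Leg 3: γ = 1/√(1 − 0.959²) = 1/√0.08032 = 3.529; τ_3 = 2.382/3.529 = 0.6751 ms.
Total proper time: τ_1 + 0.3099 + 0.6751 = 3.524, so τ_1 = 3.524 − 0.9850 = 2.539 ms.
γ_1 = 14.25/2.539 = 5.612; β = √(1 − 1/γ²) = √0.9683.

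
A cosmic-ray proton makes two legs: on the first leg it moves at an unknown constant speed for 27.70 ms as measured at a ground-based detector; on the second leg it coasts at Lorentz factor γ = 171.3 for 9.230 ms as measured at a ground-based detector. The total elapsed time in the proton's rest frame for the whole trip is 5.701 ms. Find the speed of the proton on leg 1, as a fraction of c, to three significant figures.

Leg 1: speed unknown; τ_1 = 27.70/γ_1.
Leg 2: γ = 171.3; τ_2 = 9.230/171.3 = 0.05388 ms.
Total proper time: τ_1 + 0.05388 = 5.701, so τ_1 = 5.701 − 0.05388 = 5.647 ms.
γ_1 = 27.70/5.647 = 4.905; β = √(1 − 1/γ²) = √0.9584.

β = 0.979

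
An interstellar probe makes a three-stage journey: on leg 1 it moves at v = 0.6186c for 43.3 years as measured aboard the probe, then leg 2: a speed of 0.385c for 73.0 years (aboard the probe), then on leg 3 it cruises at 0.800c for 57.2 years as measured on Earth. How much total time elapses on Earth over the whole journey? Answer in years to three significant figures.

Leg 1: γ = 1/√(1 − 0.6186²) = 1/√0.6173 = 1.273; Δt_1 = 1.273 × 43.3 = 55.11 years.
Leg 2: γ = 1/√(1 − 0.385²) = 1/√0.8518 = 1.084; Δt_2 = 1.084 × 73.0 = 79.10 years.
Leg 3: 57.2 years is already measured on Earth.
Total: 55.11 + 79.10 + 57.20 years.

Δt = 191 years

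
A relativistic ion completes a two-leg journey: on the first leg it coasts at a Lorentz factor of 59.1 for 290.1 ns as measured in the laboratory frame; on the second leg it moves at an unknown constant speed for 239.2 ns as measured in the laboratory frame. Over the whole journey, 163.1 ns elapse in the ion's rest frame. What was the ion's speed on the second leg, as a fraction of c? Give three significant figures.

Leg 1: γ = 59.1; τ_1 = 290.1/59.10 = 4.909 ns.
Leg 2: speed unknown; τ_2 = 239.2/γ_2.
Total proper time: 4.909 + τ_2 = 163.1, so τ_2 = 163.1 − 4.909 = 158.2 ns.
γ_2 = 239.2/158.2 = 1.512; β = √(1 − 1/γ²) = √0.5626.

β = 0.750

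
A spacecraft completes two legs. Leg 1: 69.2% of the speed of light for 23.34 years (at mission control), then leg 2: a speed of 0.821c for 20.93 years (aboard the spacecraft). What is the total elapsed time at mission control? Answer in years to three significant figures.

Leg 1: 23.34 years is already measured at mission control.
Leg 2: γ = 1/√(1 − 0.821²) = 1/√0.3260 = 1.752; Δt_2 = 1.752 × 20.93 = 36.66 years.
Total: 23.34 + 36.66 years.

Δt = 60.0 years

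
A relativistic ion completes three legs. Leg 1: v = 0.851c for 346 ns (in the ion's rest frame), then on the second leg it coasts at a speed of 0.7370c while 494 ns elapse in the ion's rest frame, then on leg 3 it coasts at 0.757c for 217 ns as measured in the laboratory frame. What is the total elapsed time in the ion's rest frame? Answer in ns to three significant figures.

Leg 1: 346 ns is already measured in the ion's rest frame.
Leg 2: 494 ns is already measured in the ion's rest frame.
Leg 3: γ = 1/√(1 − 0.757²) = 1/√0.4270 = 1.530; τ_3 = 217/1.530 = 141.8 ns.
Total: 346.0 + 494.0 + 141.8 ns.

τ = 982 ns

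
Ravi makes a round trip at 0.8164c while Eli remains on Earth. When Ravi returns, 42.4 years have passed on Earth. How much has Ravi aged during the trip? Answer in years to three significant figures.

γ = 1/√(1 − 0.8164²) = 1/√0.3335 = 1.732
Ravi's clock measures proper time along the trip: τ = Δt/γ = 42.4/1.732 years.

τ = 24.5 years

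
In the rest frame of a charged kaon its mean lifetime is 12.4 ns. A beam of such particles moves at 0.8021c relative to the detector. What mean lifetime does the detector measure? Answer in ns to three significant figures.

γ = 1/√(1 − 0.8021²) = 1/√0.3566 = 1.675
The rest-frame lifetime is the proper time; the lab measures the dilated interval Δt = γτ₀ = 1.675 × 12.4 ns.

Δt = 20.8 ns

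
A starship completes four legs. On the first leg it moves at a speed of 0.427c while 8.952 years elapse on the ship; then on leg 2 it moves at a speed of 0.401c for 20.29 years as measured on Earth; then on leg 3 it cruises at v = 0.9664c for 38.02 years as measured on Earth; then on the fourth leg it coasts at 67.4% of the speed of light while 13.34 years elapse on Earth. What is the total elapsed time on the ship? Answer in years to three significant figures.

Leg 1: 8.952 years is already measured on the ship.
Leg 2: γ = 1/√(1 − 0.401²) = 1/√0.8392 = 1.092; τ_2 = 20.29/1.092 = 18.59 years.
Leg 3: γ = 1/√(1 − 0.9664²) = 1/√0.06607 = 3.890; τ_3 = 38.02/3.890 = 9.773 years.
Leg 4: β = 0.674; γ = 1/√(1 − 0.674²) = 1/√0.5457 = 1.354; τ_4 = 13.34/1.354 = 9.855 years.
Total: 8.952 + 18.59 + 9.773 + 9.855 years.

τ = 47.2 years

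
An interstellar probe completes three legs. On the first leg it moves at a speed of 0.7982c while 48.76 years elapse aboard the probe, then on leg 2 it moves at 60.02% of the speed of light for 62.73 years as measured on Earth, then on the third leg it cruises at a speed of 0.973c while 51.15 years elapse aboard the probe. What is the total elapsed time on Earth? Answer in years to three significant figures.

Δt = 365 years

Leg 1: γ = 1/√(1 − 0.7982²) = 1/√0.3629 = 1.660; Δt_1 = 1.660 × 48.76 = 80.94 years.
Leg 2: 62.73 years is already measured on Earth.
Leg 3: γ = 1/√(1 − 0.973²) = 1/√0.05327 = 4.333; Δt_3 = 4.333 × 51.15 = 221.6 years.
Total: 80.94 + 62.73 + 221.6 years.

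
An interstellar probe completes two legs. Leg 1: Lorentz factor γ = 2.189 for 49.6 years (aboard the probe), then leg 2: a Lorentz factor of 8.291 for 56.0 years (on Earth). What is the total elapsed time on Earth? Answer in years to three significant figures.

Δt = 165 years

Leg 1: γ = 2.189; Δt_1 = 2.189 × 49.6 = 108.6 years.
Leg 2: 56.0 years is already measured on Earth.
Total: 108.6 + 56.00 years.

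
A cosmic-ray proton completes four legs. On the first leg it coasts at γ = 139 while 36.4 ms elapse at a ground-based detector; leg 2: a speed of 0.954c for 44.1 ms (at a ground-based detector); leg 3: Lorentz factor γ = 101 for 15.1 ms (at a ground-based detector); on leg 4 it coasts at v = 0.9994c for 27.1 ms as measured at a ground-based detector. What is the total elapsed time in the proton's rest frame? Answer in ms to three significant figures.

τ = 14.6 ms

Leg 1: γ = 139; τ_1 = 36.4/139.0 = 0.2619 ms.
Leg 2: γ = 1/√(1 − 0.954²) = 1/√0.08988 = 3.335; τ_2 = 44.1/3.335 = 13.22 ms.
Leg 3: γ = 101; τ_3 = 15.1/101.0 = 0.1495 ms.
Leg 4: γ = 1/√(1 − 0.9994²) = 1/√0.001200 = 28.87; τ_4 = 27.1/28.87 = 0.9386 ms.
Total: 0.2619 + 13.22 + 0.1495 + 0.9386 ms.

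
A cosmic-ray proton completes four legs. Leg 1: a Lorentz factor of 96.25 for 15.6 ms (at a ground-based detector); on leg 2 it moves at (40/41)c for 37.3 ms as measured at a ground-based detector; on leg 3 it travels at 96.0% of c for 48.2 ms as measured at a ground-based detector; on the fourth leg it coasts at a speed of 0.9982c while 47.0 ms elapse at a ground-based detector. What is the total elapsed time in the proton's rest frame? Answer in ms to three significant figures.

Leg 1: γ = 96.25; τ_1 = 15.6/96.25 = 0.1621 ms.
Leg 2: γ = 1/√(1 − (40/41)²) = 41/9 ≈ 4.556; τ_2 = 37.3/4.556 = 8.188 ms.
Leg 3: β = 0.960; γ = 1/√(1 − 0.960²) = 1/√0.07840 = 3.571; τ_3 = 48.2/3.571 = 13.50 ms.
Leg 4: γ = 1/√(1 − 0.9982²) = 1/√0.003597 = 16.67; τ_4 = 47.0/16.67 = 2.819 ms.
Total: 0.1621 + 8.188 + 13.50 + 2.819 ms.

τ = 24.7 ms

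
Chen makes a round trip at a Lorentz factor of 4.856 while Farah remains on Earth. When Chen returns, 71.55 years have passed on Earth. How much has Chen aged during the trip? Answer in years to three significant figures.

γ = 4.856
Chen's clock measures proper time along the trip: τ = Δt/γ = 71.55/4.856 years.

τ = 14.7 years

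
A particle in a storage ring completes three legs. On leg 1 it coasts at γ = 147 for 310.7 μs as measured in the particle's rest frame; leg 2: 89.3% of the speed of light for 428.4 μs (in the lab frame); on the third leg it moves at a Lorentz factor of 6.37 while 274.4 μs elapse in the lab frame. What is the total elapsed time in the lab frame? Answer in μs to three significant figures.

Leg 1: γ = 147; Δt_1 = 147.0 × 310.7 = 4.567×10⁴ μs.
Leg 2: 428.4 μs is already measured in the lab frame.
Leg 3: 274.4 μs is already measured in the lab frame.
Total: 4.567×10⁴ + 428.4 + 274.4 μs.

Δt = 4.64×10⁴ μs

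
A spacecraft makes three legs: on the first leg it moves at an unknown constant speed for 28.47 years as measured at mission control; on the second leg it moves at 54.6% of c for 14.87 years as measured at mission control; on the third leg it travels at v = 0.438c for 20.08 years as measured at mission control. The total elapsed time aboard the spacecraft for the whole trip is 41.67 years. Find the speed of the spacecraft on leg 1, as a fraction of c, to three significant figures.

β = 0.920

Leg 1: speed unknown; τ_1 = 28.47/γ_1.
Leg 2: β = 0.546; γ = 1/√(1 − 0.546²) = 1/√0.7019 = 1.194; τ_2 = 14.87/1.194 = 12.46 years.
Leg 3: γ = 1/√(1 − 0.438²) = 1/√0.8082 = 1.112; τ_3 = 20.08/1.112 = 18.05 years.
Total proper time: τ_1 + 12.46 + 18.05 = 41.67, so τ_1 = 41.67 − 30.51 = 11.16 years.
γ_1 = 28.47/11.16 = 2.551; β = √(1 − 1/γ²) = √0.8463.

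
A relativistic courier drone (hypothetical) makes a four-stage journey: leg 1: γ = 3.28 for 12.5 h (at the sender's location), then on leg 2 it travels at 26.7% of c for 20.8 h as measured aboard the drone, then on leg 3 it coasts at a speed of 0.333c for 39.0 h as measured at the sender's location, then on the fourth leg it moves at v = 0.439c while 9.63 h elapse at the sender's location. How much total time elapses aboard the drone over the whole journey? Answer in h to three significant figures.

Leg 1: γ = 3.28; τ_1 = 12.5/3.280 = 3.811 h.
Leg 2: 20.8 h is already measured aboard the drone.
Leg 3: γ = 1/√(1 − 0.333²) = 1/√0.8891 = 1.061; τ_3 = 39.0/1.061 = 36.77 h.
Leg 4: γ = 1/√(1 − 0.439²) = 1/√0.8073 = 1.113; τ_4 = 9.63/1.113 = 8.652 h.
Total: 3.811 + 20.80 + 36.77 + 8.652 h.

τ = 70.0 h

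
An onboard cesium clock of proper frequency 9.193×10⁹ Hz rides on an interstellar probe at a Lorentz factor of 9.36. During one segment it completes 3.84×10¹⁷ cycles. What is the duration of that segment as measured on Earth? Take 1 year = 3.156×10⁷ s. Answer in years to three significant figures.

Δt = 12.4 years

γ = 9.36
Proper time for N cycles: τ = N/f = 3.84×10¹⁷/(9.193×10⁹) = 4.177×10⁷ s = 1.324 years.
Lab-frame duration Δt = γτ = 9.360 × 1.324 = 12.39 years.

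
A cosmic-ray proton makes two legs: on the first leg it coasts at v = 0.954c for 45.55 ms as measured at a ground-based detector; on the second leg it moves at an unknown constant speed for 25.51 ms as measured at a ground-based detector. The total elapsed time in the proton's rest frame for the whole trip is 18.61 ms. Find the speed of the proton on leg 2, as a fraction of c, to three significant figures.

β = 0.981

Leg 1: γ = 1/√(1 − 0.954²) = 1/√0.08988 = 3.335; τ_1 = 45.55/3.335 = 13.66 ms.
Leg 2: speed unknown; τ_2 = 25.51/γ_2.
Total proper time: 13.66 + τ_2 = 18.61, so τ_2 = 18.61 − 13.66 = 4.954 ms.
γ_2 = 25.51/4.954 = 5.150; β = √(1 − 1/γ²) = √0.9623.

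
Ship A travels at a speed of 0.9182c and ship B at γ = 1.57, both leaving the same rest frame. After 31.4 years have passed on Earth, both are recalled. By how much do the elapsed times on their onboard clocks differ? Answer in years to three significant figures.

|τ_A − τ_B| = 7.56 years

A: γ = 1/√(1 − 0.9182²) = 1/√0.1569 = 2.525; τ_A = 31.4/2.525 = 12.44 years.
B: γ = 1.57; τ_B = 31.4/1.570 = 20.00 years.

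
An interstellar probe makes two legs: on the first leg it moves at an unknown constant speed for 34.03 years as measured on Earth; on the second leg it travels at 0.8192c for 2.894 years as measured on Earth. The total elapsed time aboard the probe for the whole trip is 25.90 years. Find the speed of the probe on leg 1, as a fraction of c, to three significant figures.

Leg 1: speed unknown; τ_1 = 34.03/γ_1.
Leg 2: γ = 1/√(1 − 0.8192²) = 1/√0.3289 = 1.744; τ_2 = 2.894/1.744 = 1.660 years.
Total proper time: τ_1 + 1.660 = 25.90, so τ_1 = 25.90 − 1.660 = 24.24 years.
γ_1 = 34.03/24.24 = 1.404; β = √(1 − 1/γ²) = √0.4926.

β = 0.702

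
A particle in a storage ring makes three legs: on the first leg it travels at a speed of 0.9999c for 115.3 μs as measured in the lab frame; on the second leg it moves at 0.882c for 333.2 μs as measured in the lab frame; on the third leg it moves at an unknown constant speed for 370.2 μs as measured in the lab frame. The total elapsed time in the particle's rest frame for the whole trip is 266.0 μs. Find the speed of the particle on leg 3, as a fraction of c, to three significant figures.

Leg 1: γ = 1/√(1 − 0.9999²) = 1/√2.000×10⁻⁴ = 70.71; τ_1 = 115.3/70.71 = 1.631 μs.
Leg 2: γ = 1/√(1 − 0.882²) = 1/√0.2221 = 2.122; τ_2 = 333.2/2.122 = 157.0 μs.
Leg 3: speed unknown; τ_3 = 370.2/γ_3.
Total proper time: 1.631 + 157.0 + τ_3 = 266.0, so τ_3 = 266.0 − 158.7 = 107.3 μs.
γ_3 = 370.2/107.3 = 3.449; β = √(1 − 1/γ²) = √0.9159.

β = 0.957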